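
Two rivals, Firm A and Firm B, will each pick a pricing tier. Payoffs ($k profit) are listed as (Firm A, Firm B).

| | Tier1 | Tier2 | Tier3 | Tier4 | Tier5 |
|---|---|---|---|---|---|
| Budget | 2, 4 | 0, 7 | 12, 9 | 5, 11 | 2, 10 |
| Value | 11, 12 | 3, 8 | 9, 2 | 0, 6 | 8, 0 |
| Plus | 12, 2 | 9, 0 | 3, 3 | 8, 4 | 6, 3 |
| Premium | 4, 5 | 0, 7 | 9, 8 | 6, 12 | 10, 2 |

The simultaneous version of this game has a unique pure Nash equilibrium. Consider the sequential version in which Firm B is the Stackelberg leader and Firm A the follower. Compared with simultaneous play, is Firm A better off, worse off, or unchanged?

better off

Work backward from Firm A's decision.
- Tier1: BR = Plus, leader payoff 2.
- Tier2: BR = Plus, leader payoff 0.
- Tier3: BR = Budget, leader payoff 9.
- Tier4: BR = Plus, leader payoff 4.
- Tier5: BR = Premium, leader payoff 2.
Among 2, 0, 9, 4, 2, the best is 9 at Tier3. Subgame-perfect outcome: (Budget, Tier3) with payoffs (12, 9).
Now find the simultaneous Nash equilibrium.
Firm A's best replies: Tier1→Plus; Tier2→Plus; Tier3→Budget; Tier4→Plus; Tier5→Premium.
Firm B's best replies: Budget→Tier4; Value→Tier1; Plus→Tier4; Premium→Tier4.
The unique mutual best reply is (Plus, Tier4), giving (8, 4).
Firm A earns 12 sequentially versus 8 at the Nash outcome: better off.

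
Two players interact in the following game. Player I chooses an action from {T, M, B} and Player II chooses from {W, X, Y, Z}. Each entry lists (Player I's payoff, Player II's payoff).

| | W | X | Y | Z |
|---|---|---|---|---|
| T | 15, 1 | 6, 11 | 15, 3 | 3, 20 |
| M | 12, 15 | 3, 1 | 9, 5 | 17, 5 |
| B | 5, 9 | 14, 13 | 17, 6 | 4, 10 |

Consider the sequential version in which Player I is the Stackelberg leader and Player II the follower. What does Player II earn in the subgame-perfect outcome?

Work backward from Player II's decision.
- T: BR = Z, leader payoff 3.
- M: BR = W, leader payoff 12.
- B: BR = X, leader payoff 14.
Player I's induced payoffs are 3, 12, 14, so Player I commits to B. Subgame-perfect outcome: (B, X) with payoffs (14, 13).

13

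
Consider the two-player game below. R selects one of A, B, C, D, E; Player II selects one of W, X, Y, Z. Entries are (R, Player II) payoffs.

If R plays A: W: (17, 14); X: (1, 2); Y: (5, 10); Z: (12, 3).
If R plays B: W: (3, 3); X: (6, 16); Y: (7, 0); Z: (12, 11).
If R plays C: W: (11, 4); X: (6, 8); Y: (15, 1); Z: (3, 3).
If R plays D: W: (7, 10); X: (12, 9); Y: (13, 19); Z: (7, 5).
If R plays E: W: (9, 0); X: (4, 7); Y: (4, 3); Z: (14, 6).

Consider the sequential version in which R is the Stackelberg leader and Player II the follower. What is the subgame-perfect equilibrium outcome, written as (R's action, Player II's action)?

(A, W)

Player II best-responds to each possible R move:
- A: Player II compares 14, 2, 10, 3 and picks W; R would get 17.
- B: Player II compares 3, 16, 0, 11 and picks X; R would get 6.
- C: Player II compares 4, 8, 1, 3 and picks X; R would get 6.
- D: Player II compares 10, 9, 19, 5 and picks Y; R would get 13.
- E: Player II compares 0, 7, 3, 6 and picks X; R would get 4.
Among 17, 6, 6, 13, 4, the best is 17 at A. Subgame-perfect outcome: (A, W) with payoffs (17, 14).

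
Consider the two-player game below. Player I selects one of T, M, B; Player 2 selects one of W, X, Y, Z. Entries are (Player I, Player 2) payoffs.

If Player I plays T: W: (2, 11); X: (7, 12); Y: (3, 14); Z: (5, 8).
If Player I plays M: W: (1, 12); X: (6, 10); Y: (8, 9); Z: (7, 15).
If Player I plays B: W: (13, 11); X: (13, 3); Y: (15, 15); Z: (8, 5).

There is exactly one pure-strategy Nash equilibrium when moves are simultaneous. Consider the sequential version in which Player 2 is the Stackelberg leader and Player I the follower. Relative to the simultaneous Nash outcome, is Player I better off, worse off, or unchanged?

Work backward from Player I's decision.
- W: BR = B, leader payoff 11.
- X: BR = B, leader payoff 3.
- Y: BR = B, leader payoff 15.
- Z: BR = B, leader payoff 5.
Among 11, 3, 15, 5, the best is 15 at Y. Subgame-perfect outcome: (B, Y) with payoffs (15, 15).
Under simultaneous play:
Player I's best replies: W→B; X→B; Y→B; Z→B.
Player 2's best replies: T→Y; M→Z; B→Y.
Only (B, Y) has each player best-responding; Nash payoffs (15, 15).
Player I earns 15 sequentially versus 15 at the Nash outcome: unchanged.

unchanged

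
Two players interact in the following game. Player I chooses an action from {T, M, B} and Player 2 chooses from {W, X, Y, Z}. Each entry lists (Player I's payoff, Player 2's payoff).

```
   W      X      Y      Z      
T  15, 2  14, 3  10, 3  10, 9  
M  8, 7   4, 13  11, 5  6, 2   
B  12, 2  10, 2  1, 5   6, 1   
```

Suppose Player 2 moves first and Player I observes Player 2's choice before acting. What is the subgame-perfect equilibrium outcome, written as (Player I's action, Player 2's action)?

Backward induction with Player 2 moving first.
- W → Player I plays T (best of 15, 8, 12); Player 2 gets 2.
- X → Player I plays T (best of 14, 4, 10); Player 2 gets 3.
- Y → Player I plays M (best of 10, 11, 1); Player 2 gets 5.
- Z → Player I plays T (best of 10, 6, 6); Player 2 gets 9.
Maximizing over 2, 3, 5, 9, Player 2 chooses Z. Subgame-perfect outcome: (T, Z) with payoffs (10, 9).

(T, Z)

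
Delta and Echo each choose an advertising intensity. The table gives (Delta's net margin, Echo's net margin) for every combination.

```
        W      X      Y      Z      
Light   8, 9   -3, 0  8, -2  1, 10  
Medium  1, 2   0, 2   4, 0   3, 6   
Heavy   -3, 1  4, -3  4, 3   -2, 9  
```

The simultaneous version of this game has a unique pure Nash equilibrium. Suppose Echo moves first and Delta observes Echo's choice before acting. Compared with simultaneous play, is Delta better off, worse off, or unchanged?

better off

Backward induction with Echo moving first.
- W: BR = Light, leader payoff 9.
- X: BR = Heavy, leader payoff -3.
- Y: BR = Light, leader payoff -2.
- Z: BR = Medium, leader payoff 6.
Maximizing over 9, -3, -2, 6, Echo chooses W. Subgame-perfect outcome: (Light, W) with payoffs (8, 9).
Now find the simultaneous Nash equilibrium.
Delta's best replies: W→Light; X→Heavy; Y→Light; Z→Medium.
Echo's best replies: Light→Z; Medium→Z; Heavy→Z.
The unique mutual best reply is (Medium, Z), giving (3, 6).
Delta earns 8 sequentially versus 3 at the Nash outcome: better off.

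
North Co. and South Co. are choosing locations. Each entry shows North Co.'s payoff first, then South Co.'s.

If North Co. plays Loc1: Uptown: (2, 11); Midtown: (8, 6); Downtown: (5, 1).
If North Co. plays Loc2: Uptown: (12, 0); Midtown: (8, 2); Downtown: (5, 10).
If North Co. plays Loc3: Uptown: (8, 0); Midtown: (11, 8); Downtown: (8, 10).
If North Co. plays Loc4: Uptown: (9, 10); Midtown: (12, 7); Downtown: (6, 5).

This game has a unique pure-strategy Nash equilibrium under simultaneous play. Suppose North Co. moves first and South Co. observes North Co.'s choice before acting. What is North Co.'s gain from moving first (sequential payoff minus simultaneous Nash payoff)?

1

Solve by backward induction (North Co. leads).
- Loc1: BR = Uptown, leader payoff 2.
- Loc2: BR = Downtown, leader payoff 5.
- Loc3: BR = Downtown, leader payoff 8.
- Loc4: BR = Uptown, leader payoff 9.
Among 2, 5, 8, 9, the best is 9 at Loc4. Subgame-perfect outcome: (Loc4, Uptown) with payoffs (9, 10).
Now find the simultaneous Nash equilibrium.
North Co.'s best replies: Uptown→Loc2; Midtown→Loc4; Downtown→Loc3.
South Co.'s best replies: Loc1→Uptown; Loc2→Downtown; Loc3→Downtown; Loc4→Uptown.
Only (Loc3, Downtown) has each player best-responding; Nash payoffs (8, 10).
North Co.'s commitment gain: 9 − 8 = 1.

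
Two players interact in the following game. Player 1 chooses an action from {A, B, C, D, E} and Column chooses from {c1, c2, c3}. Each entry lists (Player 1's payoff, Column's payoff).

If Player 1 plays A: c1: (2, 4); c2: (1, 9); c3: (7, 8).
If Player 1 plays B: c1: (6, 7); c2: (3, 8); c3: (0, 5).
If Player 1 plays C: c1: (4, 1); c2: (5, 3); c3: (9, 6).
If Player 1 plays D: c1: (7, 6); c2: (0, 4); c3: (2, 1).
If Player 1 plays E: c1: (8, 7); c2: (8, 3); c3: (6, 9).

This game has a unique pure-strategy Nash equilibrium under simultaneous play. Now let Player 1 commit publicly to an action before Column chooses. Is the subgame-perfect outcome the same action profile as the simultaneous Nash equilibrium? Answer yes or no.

yes

Work backward from Column's decision.
- A: Column compares 4, 9, 8 and picks c2; Player 1 would get 1.
- B: Column compares 7, 8, 5 and picks c2; Player 1 would get 3.
- C: Column compares 1, 3, 6 and picks c3; Player 1 would get 9.
- D: Column compares 6, 4, 1 and picks c1; Player 1 would get 7.
- E: Column compares 7, 3, 9 and picks c3; Player 1 would get 6.
Player 1's induced payoffs are 1, 3, 9, 7, 6, so Player 1 commits to C. Subgame-perfect outcome: (C, c3) with payoffs (9, 6).
Now find the simultaneous Nash equilibrium.
Player 1's best replies: c1→E; c2→E; c3→C.
Column's best replies: A→c2; B→c2; C→c3; D→c1; E→c3.
The unique mutual best reply is (C, c3), giving (9, 6).
Sequential outcome (C, c3) coincides with the Nash profile (C, c3).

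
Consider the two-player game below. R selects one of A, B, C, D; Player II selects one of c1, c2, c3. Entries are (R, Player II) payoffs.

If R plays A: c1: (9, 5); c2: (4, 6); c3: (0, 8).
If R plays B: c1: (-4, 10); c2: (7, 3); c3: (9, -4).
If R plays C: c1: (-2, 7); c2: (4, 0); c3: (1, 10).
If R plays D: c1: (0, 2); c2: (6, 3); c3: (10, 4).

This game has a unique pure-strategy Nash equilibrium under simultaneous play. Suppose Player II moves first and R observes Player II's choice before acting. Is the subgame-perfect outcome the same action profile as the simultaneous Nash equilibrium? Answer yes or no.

no

Backward induction with Player II moving first.
- c1: BR = A, leader payoff 5.
- c2: BR = B, leader payoff 3.
- c3: BR = D, leader payoff 4.
Among 5, 3, 4, the best is 5 at c1. Subgame-perfect outcome: (A, c1) with payoffs (9, 5).
Under simultaneous play:
R's best replies: c1→A; c2→B; c3→D.
Player II's best replies: A→c3; B→c1; C→c3; D→c3.
Only (D, c3) has each player best-responding; Nash payoffs (10, 4).
Sequential outcome (A, c1) differs from the Nash profile (D, c3).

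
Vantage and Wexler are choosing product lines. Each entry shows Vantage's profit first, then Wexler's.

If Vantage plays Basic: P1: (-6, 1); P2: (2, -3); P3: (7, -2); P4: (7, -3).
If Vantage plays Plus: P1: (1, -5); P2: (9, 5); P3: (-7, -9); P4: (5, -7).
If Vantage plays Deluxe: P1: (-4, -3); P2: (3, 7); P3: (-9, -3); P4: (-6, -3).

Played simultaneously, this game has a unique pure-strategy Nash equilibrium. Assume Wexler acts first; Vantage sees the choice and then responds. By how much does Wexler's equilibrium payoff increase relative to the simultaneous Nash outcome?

0

Solve by backward induction (Wexler leads).
- P1 → Vantage plays Plus (best of -6, 1, -4); Wexler gets -5.
- P2 → Vantage plays Plus (best of 2, 9, 3); Wexler gets 5.
- P3 → Vantage plays Basic (best of 7, -7, -9); Wexler gets -2.
- P4 → Vantage plays Basic (best of 7, 5, -6); Wexler gets -3.
Wexler's induced payoffs are -5, 5, -2, -3, so Wexler commits to P2. Subgame-perfect outcome: (Plus, P2) with payoffs (9, 5).
Under simultaneous play:
Vantage's best replies: P1→Plus; P2→Plus; P3→Basic; P4→Basic.
Wexler's best replies: Basic→P1; Plus→P2; Deluxe→P2.
Only (Plus, P2) has each player best-responding; Nash payoffs (9, 5).
Wexler's commitment gain: 5 − 5 = 0.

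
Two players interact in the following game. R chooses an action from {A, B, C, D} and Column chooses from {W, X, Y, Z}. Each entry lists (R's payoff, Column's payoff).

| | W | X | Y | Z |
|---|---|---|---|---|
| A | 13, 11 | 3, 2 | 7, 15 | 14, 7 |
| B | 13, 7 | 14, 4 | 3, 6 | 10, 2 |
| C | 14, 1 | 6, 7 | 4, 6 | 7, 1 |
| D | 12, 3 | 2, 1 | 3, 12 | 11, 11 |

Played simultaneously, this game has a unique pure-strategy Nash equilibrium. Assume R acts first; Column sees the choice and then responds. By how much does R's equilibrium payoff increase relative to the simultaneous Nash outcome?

Backward induction with R moving first.
- A → Column plays Y (best of 11, 2, 15, 7); R gets 7.
- B → Column plays W (best of 7, 4, 6, 2); R gets 13.
- C → Column plays X (best of 1, 7, 6, 1); R gets 6.
- D → Column plays Y (best of 3, 1, 12, 11); R gets 3.
Among 7, 13, 6, 3, the best is 13 at B. Subgame-perfect outcome: (B, W) with payoffs (13, 7).
For the simultaneous game, intersect best replies.
R's best replies: W→C; X→B; Y→A; Z→A.
Column's best replies: A→Y; B→W; C→X; D→Y.
The unique mutual best reply is (A, Y), giving (7, 15).
R's commitment gain: 13 − 7 = 6.

6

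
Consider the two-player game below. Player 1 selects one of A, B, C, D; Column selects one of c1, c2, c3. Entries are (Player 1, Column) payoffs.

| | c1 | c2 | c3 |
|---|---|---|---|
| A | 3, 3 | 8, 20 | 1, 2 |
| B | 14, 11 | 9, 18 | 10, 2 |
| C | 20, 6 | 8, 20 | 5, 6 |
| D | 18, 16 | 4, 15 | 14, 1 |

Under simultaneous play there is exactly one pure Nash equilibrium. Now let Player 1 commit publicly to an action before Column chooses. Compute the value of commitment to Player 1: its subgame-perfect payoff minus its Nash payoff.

9

Column best-responds to each possible Player 1 move:
- A: BR = c2, leader payoff 8.
- B: BR = c2, leader payoff 9.
- C: BR = c2, leader payoff 8.
- D: BR = c1, leader payoff 18.
Player 1's induced payoffs are 8, 9, 8, 18, so Player 1 commits to D. Subgame-perfect outcome: (D, c1) with payoffs (18, 16).
Now find the simultaneous Nash equilibrium.
Player 1's best replies: c1→C; c2→B; c3→D.
Column's best replies: A→c2; B→c2; C→c2; D→c1.
The unique mutual best reply is (B, c2), giving (9, 18).
Player 1's commitment gain: 18 − 9 = 9.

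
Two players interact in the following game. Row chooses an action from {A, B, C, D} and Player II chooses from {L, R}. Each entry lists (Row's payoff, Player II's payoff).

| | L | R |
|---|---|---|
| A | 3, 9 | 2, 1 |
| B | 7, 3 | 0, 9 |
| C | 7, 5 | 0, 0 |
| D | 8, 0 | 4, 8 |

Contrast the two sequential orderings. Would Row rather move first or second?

If Row leads: Player II's best replies are A→L, B→R, C→L, D→R; Row's induced payoffs 3, 0, 7, 4; outcome (C, L), payoffs (7, 5).
If Player II leads: Row's best replies are L→D, R→D; Player II's induced payoffs 0, 8; outcome (D, R), payoffs (4, 8).
Row gets 7 moving first and 4 moving second, so Row prefers to move first.

first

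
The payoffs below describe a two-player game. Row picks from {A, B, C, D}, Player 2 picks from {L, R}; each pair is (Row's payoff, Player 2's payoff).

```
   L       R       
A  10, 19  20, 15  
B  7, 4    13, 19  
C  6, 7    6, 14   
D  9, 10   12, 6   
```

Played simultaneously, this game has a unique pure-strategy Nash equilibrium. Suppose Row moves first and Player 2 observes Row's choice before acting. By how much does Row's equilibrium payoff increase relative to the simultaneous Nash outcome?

Work backward from Player 2's decision.
- A: Player 2 compares 19, 15 and picks L; Row would get 10.
- B: Player 2 compares 4, 19 and picks R; Row would get 13.
- C: Player 2 compares 7, 14 and picks R; Row would get 6.
- D: Player 2 compares 10, 6 and picks L; Row would get 9.
Maximizing over 10, 13, 6, 9, Row chooses B. Subgame-perfect outcome: (B, R) with payoffs (13, 19).
Now find the simultaneous Nash equilibrium.
Row's best replies: L→A; R→A.
Player 2's best replies: A→L; B→R; C→R; D→L.
Only (A, L) has each player best-responding; Nash payoffs (10, 19).
Row's commitment gain: 13 − 10 = 3.

3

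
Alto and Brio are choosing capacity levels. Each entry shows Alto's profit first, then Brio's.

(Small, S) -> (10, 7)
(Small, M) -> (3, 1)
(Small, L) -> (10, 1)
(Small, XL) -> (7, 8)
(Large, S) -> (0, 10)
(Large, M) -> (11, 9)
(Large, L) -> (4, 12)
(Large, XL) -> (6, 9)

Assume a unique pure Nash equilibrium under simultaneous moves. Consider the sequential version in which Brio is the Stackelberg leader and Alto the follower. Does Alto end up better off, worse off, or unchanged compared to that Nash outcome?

better off

Work backward from Alto's decision.
- S: BR = Small, leader payoff 7.
- M: BR = Large, leader payoff 9.
- L: BR = Small, leader payoff 1.
- XL: BR = Small, leader payoff 8.
Maximizing over 7, 9, 1, 8, Brio chooses M. Subgame-perfect outcome: (Large, M) with payoffs (11, 9).
Now find the simultaneous Nash equilibrium.
Alto's best replies: S→Small; M→Large; L→Small; XL→Small.
Brio's best replies: Small→XL; Large→L.
Only (Small, XL) has each player best-responding; Nash payoffs (7, 8).
Alto earns 11 sequentially versus 7 at the Nash outcome: better off.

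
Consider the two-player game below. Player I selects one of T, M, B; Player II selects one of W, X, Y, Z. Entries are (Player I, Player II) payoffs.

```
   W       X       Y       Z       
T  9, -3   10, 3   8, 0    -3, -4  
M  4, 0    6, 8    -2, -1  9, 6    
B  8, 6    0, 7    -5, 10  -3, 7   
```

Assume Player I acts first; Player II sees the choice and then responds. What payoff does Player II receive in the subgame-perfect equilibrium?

Solve by backward induction (Player I leads).
- T → Player II plays X (best of -3, 3, 0, -4); Player I gets 10.
- M → Player II plays X (best of 0, 8, -1, 6); Player I gets 6.
- B → Player II plays Y (best of 6, 7, 10, 7); Player I gets -5.
Player I's induced payoffs are 10, 6, -5, so Player I commits to T. Subgame-perfect outcome: (T, X) with payoffs (10, 3).

3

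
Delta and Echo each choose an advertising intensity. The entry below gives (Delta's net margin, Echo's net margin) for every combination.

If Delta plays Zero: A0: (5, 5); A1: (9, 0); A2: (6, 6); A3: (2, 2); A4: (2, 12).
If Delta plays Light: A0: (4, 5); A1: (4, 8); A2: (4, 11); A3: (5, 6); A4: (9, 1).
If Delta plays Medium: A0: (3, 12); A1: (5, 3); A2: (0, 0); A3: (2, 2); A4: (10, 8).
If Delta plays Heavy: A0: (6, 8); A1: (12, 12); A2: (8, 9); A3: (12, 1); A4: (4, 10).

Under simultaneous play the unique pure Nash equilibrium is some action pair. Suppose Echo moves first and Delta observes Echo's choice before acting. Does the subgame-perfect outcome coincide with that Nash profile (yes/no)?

Work backward from Delta's decision.
- A0 → Delta plays Heavy (best of 5, 4, 3, 6); Echo gets 8.
- A1 → Delta plays Heavy (best of 9, 4, 5, 12); Echo gets 12.
- A2 → Delta plays Heavy (best of 6, 4, 0, 8); Echo gets 9.
- A3 → Delta plays Heavy (best of 2, 5, 2, 12); Echo gets 1.
- A4 → Delta plays Medium (best of 2, 9, 10, 4); Echo gets 8.
Among 8, 12, 9, 1, 8, the best is 12 at A1. Subgame-perfect outcome: (Heavy, A1) with payoffs (12, 12).
Under simultaneous play:
Delta's best replies: A0→Heavy; A1→Heavy; A2→Heavy; A3→Heavy; A4→Medium.
Echo's best replies: Zero→A4; Light→A2; Medium→A0; Heavy→A1.
The unique mutual best reply is (Heavy, A1), giving (12, 12).
Sequential outcome (Heavy, A1) coincides with the Nash profile (Heavy, A1).

yes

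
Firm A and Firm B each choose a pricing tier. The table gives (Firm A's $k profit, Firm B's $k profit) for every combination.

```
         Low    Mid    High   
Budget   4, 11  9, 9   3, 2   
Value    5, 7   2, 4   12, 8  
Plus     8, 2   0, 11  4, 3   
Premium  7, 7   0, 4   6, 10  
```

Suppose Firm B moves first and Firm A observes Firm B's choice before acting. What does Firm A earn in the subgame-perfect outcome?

Firm A best-responds to each possible Firm B move:
- Low → Firm A plays Plus (best of 4, 5, 8, 7); Firm B gets 2.
- Mid → Firm A plays Budget (best of 9, 2, 0, 0); Firm B gets 9.
- High → Firm A plays Value (best of 3, 12, 4, 6); Firm B gets 8.
Maximizing over 2, 9, 8, Firm B chooses Mid. Subgame-perfect outcome: (Budget, Mid) with payoffs (9, 9).

9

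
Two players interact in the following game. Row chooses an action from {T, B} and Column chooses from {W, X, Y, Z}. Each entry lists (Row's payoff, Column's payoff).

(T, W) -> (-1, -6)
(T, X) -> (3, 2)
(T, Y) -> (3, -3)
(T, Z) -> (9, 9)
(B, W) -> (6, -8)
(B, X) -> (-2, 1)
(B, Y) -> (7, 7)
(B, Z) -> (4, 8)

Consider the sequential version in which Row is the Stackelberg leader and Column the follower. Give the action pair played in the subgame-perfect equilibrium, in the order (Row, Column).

(T, Z)

Backward induction with Row moving first.
- T: Column compares -6, 2, -3, 9 and picks Z; Row would get 9.
- B: Column compares -8, 1, 7, 8 and picks Z; Row would get 4.
Row's induced payoffs are 9, 4, so Row commits to T. Subgame-perfect outcome: (T, Z) with payoffs (9, 9).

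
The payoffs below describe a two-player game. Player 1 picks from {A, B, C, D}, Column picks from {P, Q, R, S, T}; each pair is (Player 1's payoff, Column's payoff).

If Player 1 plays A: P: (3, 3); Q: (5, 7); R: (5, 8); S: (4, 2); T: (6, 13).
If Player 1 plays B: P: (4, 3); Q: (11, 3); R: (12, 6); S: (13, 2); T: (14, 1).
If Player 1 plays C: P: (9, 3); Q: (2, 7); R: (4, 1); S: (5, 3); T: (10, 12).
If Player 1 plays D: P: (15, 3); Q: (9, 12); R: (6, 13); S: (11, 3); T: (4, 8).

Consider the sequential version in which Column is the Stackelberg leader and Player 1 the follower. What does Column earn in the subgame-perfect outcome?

Solve by backward induction (Column leads).
- P: BR = D, leader payoff 3.
- Q: BR = B, leader payoff 3.
- R: BR = B, leader payoff 6.
- S: BR = B, leader payoff 2.
- T: BR = B, leader payoff 1.
Maximizing over 3, 3, 6, 2, 1, Column chooses R. Subgame-perfect outcome: (B, R) with payoffs (12, 6).

6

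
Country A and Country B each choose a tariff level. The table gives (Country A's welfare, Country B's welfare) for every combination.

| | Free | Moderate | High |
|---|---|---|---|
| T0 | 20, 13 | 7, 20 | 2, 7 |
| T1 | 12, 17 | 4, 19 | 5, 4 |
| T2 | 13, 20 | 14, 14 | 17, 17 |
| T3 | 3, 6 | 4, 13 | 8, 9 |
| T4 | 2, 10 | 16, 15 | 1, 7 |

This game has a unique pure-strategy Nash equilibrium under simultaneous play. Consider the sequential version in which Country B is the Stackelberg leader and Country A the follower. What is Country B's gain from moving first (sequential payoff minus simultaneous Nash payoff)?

2

Work backward from Country A's decision.
- Free: BR = T0, leader payoff 13.
- Moderate: BR = T4, leader payoff 15.
- High: BR = T2, leader payoff 17.
Maximizing over 13, 15, 17, Country B chooses High. Subgame-perfect outcome: (T2, High) with payoffs (17, 17).
Under simultaneous play:
Country A's best replies: Free→T0; Moderate→T4; High→T2.
Country B's best replies: T0→Moderate; T1→Moderate; T2→Free; T3→Moderate; T4→Moderate.
The unique mutual best reply is (T4, Moderate), giving (16, 15).
Country B's commitment gain: 17 − 15 = 2.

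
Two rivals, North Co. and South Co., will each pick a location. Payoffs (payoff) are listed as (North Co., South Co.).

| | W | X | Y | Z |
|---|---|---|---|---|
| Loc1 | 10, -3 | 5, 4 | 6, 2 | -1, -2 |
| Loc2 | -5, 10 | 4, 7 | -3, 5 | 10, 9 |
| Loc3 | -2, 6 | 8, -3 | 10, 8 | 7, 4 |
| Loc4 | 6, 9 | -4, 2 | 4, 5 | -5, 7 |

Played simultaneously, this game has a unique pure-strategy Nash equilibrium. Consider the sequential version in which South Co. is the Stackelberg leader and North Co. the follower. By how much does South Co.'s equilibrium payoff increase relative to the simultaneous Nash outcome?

North Co. best-responds to each possible South Co. move:
- W: North Co. compares 10, -5, -2, 6 and picks Loc1; South Co. would get -3.
- X: North Co. compares 5, 4, 8, -4 and picks Loc3; South Co. would get -3.
- Y: North Co. compares 6, -3, 10, 4 and picks Loc3; South Co. would get 8.
- Z: North Co. compares -1, 10, 7, -5 and picks Loc2; South Co. would get 9.
Maximizing over -3, -3, 8, 9, South Co. chooses Z. Subgame-perfect outcome: (Loc2, Z) with payoffs (10, 9).
For the simultaneous game, intersect best replies.
North Co.'s best replies: W→Loc1; X→Loc3; Y→Loc3; Z→Loc2.
South Co.'s best replies: Loc1→X; Loc2→W; Loc3→Y; Loc4→W.
Only (Loc3, Y) has each player best-responding; Nash payoffs (10, 8).
South Co.'s commitment gain: 9 − 8 = 1.

1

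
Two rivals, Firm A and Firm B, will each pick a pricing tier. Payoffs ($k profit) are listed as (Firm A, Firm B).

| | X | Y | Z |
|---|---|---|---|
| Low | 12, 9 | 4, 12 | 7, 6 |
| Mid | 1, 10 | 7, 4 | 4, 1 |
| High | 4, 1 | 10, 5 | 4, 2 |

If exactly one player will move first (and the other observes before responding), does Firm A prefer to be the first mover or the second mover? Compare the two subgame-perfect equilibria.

If Firm A leads: Firm B's best replies are Low→Y, Mid→X, High→Y; Firm A's induced payoffs 4, 1, 10; outcome (High, Y), payoffs (10, 5).
If Firm B leads: Firm A's best replies are X→Low, Y→High, Z→Low; Firm B's induced payoffs 9, 5, 6; outcome (Low, X), payoffs (12, 9).
Firm A gets 10 moving first and 12 moving second, so Firm A prefers to move second.

second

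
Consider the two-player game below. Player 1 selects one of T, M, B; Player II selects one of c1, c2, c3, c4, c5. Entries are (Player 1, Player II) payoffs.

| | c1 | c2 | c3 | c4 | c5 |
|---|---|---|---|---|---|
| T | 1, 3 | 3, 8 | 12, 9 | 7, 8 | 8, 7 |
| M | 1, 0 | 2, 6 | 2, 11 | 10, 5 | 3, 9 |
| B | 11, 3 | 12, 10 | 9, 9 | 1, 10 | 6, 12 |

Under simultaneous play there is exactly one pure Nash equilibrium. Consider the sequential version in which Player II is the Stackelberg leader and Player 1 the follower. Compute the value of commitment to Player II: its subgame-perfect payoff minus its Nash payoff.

1

Solve by backward induction (Player II leads).
- c1: Player 1 compares 1, 1, 11 and picks B; Player II would get 3.
- c2: Player 1 compares 3, 2, 12 and picks B; Player II would get 10.
- c3: Player 1 compares 12, 2, 9 and picks T; Player II would get 9.
- c4: Player 1 compares 7, 10, 1 and picks M; Player II would get 5.
- c5: Player 1 compares 8, 3, 6 and picks T; Player II would get 7.
Maximizing over 3, 10, 9, 5, 7, Player II chooses c2. Subgame-perfect outcome: (B, c2) with payoffs (12, 10).
Now find the simultaneous Nash equilibrium.
Player 1's best replies: c1→B; c2→B; c3→T; c4→M; c5→T.
Player II's best replies: T→c3; M→c3; B→c5.
Only (T, c3) has each player best-responding; Nash payoffs (12, 9).
Player II's commitment gain: 10 − 9 = 1.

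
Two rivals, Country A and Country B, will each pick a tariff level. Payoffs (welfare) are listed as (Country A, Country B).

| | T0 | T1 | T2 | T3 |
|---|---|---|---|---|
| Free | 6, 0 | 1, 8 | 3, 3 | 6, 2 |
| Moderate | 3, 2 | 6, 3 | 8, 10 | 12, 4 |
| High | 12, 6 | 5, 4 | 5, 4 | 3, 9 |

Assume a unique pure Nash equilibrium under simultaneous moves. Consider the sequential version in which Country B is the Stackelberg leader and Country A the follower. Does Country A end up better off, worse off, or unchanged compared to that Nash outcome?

Backward induction with Country B moving first.
- T0: Country A compares 6, 3, 12 and picks High; Country B would get 6.
- T1: Country A compares 1, 6, 5 and picks Moderate; Country B would get 3.
- T2: Country A compares 3, 8, 5 and picks Moderate; Country B would get 10.
- T3: Country A compares 6, 12, 3 and picks Moderate; Country B would get 4.
Maximizing over 6, 3, 10, 4, Country B chooses T2. Subgame-perfect outcome: (Moderate, T2) with payoffs (8, 10).
For the simultaneous game, intersect best replies.
Country A's best replies: T0→High; T1→Moderate; T2→Moderate; T3→Moderate.
Country B's best replies: Free→T1; Moderate→T2; High→T3.
Only (Moderate, T2) has each player best-responding; Nash payoffs (8, 10).
Country A earns 8 sequentially versus 8 at the Nash outcome: unchanged.

unchanged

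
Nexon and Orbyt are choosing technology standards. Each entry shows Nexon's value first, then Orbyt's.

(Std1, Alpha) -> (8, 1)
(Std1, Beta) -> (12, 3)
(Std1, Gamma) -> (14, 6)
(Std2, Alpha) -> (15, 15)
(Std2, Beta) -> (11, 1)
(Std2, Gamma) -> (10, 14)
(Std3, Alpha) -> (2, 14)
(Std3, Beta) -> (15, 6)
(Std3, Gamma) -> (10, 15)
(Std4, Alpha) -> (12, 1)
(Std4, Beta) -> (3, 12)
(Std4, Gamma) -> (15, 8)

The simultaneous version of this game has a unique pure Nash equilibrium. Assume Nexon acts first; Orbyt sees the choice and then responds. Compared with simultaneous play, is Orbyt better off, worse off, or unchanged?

unchanged

Work backward from Orbyt's decision.
- Std1: BR = Gamma, leader payoff 14.
- Std2: BR = Alpha, leader payoff 15.
- Std3: BR = Gamma, leader payoff 10.
- Std4: BR = Beta, leader payoff 3.
Among 14, 15, 10, 3, the best is 15 at Std2. Subgame-perfect outcome: (Std2, Alpha) with payoffs (15, 15).
Under simultaneous play:
Nexon's best replies: Alpha→Std2; Beta→Std3; Gamma→Std4.
Orbyt's best replies: Std1→Gamma; Std2→Alpha; Std3→Gamma; Std4→Beta.
The unique mutual best reply is (Std2, Alpha), giving (15, 15).
Orbyt earns 15 sequentially versus 15 at the Nash outcome: unchanged.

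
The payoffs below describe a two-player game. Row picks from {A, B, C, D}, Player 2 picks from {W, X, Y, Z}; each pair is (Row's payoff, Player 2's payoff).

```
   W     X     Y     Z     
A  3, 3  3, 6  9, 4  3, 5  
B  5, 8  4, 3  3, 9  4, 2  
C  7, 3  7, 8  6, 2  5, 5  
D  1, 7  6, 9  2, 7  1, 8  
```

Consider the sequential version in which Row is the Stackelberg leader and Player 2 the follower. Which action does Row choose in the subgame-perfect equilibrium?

C

Solve by backward induction (Row leads).
- A: Player 2 compares 3, 6, 4, 5 and picks X; Row would get 3.
- B: Player 2 compares 8, 3, 9, 2 and picks Y; Row would get 3.
- C: Player 2 compares 3, 8, 2, 5 and picks X; Row would get 7.
- D: Player 2 compares 7, 9, 7, 8 and picks X; Row would get 6.
Maximizing over 3, 3, 7, 6, Row chooses C. Subgame-perfect outcome: (C, X) with payoffs (7, 8).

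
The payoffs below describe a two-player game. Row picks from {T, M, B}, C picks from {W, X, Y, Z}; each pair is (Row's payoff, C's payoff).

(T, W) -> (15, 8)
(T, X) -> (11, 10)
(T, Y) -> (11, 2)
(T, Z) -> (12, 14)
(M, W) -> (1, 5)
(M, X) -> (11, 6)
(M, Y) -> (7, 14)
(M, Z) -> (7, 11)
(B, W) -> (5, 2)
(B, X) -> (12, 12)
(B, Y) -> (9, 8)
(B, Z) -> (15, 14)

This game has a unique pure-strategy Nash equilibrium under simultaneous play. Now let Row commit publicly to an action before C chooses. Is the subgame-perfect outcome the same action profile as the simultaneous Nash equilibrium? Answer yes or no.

Backward induction with Row moving first.
- T: C compares 8, 10, 2, 14 and picks Z; Row would get 12.
- M: C compares 5, 6, 14, 11 and picks Y; Row would get 7.
- B: C compares 2, 12, 8, 14 and picks Z; Row would get 15.
Row's induced payoffs are 12, 7, 15, so Row commits to B. Subgame-perfect outcome: (B, Z) with payoffs (15, 14).
For the simultaneous game, intersect best replies.
Row's best replies: W→T; X→B; Y→T; Z→B.
C's best replies: T→Z; M→Y; B→Z.
The unique mutual best reply is (B, Z), giving (15, 14).
Sequential outcome (B, Z) coincides with the Nash profile (B, Z).

yes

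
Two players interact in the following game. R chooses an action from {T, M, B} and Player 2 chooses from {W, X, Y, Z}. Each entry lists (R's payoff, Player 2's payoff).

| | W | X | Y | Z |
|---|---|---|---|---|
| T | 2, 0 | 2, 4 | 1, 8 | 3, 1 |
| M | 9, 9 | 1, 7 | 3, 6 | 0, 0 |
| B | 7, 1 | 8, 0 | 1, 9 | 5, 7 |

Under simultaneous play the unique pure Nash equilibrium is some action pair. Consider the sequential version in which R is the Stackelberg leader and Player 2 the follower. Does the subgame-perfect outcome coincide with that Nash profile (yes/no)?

yes

Player 2 best-responds to each possible R move:
- T → Player 2 plays Y (best of 0, 4, 8, 1); R gets 1.
- M → Player 2 plays W (best of 9, 7, 6, 0); R gets 9.
- B → Player 2 plays Y (best of 1, 0, 9, 7); R gets 1.
Among 1, 9, 1, the best is 9 at M. Subgame-perfect outcome: (M, W) with payoffs (9, 9).
Now find the simultaneous Nash equilibrium.
R's best replies: W→M; X→B; Y→M; Z→B.
Player 2's best replies: T→Y; M→W; B→Y.
Only (M, W) has each player best-responding; Nash payoffs (9, 9).
Sequential outcome (M, W) coincides with the Nash profile (M, W).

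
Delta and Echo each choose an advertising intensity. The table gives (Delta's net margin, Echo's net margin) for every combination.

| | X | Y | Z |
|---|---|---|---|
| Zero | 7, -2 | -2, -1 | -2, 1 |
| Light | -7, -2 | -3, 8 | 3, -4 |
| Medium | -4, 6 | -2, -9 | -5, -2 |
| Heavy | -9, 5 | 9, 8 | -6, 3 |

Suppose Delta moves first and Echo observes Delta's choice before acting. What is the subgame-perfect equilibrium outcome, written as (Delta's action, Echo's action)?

Echo best-responds to each possible Delta move:
- Zero → Echo plays Z (best of -2, -1, 1); Delta gets -2.
- Light → Echo plays Y (best of -2, 8, -4); Delta gets -3.
- Medium → Echo plays X (best of 6, -9, -2); Delta gets -4.
- Heavy → Echo plays Y (best of 5, 8, 3); Delta gets 9.
Among -2, -3, -4, 9, the best is 9 at Heavy. Subgame-perfect outcome: (Heavy, Y) with payoffs (9, 8).

(Heavy, Y)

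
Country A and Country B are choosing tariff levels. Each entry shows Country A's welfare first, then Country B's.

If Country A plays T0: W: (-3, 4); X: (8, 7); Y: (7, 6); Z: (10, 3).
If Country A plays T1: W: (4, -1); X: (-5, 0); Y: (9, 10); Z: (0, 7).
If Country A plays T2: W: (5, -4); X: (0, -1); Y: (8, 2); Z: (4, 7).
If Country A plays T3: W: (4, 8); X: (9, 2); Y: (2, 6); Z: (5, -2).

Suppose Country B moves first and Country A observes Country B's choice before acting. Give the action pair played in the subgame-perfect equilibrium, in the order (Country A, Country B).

(T1, Y)

Country A best-responds to each possible Country B move:
- W → Country A plays T2 (best of -3, 4, 5, 4); Country B gets -4.
- X → Country A plays T3 (best of 8, -5, 0, 9); Country B gets 2.
- Y → Country A plays T1 (best of 7, 9, 8, 2); Country B gets 10.
- Z → Country A plays T0 (best of 10, 0, 4, 5); Country B gets 3.
Maximizing over -4, 2, 10, 3, Country B chooses Y. Subgame-perfect outcome: (T1, Y) with payoffs (9, 10).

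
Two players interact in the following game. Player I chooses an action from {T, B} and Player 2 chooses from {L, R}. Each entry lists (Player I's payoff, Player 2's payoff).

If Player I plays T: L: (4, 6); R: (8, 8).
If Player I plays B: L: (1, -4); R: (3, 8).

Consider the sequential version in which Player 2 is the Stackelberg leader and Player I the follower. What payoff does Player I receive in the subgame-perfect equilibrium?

8

Backward induction with Player 2 moving first.
- L: Player I compares 4, 1 and picks T; Player 2 would get 6.
- R: Player I compares 8, 3 and picks T; Player 2 would get 8.
Among 6, 8, the best is 8 at R. Subgame-perfect outcome: (T, R) with payoffs (8, 8).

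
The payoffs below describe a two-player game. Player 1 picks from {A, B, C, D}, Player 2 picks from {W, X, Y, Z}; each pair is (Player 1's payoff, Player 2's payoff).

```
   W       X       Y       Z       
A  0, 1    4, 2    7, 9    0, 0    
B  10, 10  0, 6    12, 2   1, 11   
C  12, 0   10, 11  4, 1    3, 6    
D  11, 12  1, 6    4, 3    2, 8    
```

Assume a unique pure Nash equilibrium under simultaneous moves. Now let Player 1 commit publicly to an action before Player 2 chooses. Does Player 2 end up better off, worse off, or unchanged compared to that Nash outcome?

Backward induction with Player 1 moving first.
- A: Player 2 compares 1, 2, 9, 0 and picks Y; Player 1 would get 7.
- B: Player 2 compares 10, 6, 2, 11 and picks Z; Player 1 would get 1.
- C: Player 2 compares 0, 11, 1, 6 and picks X; Player 1 would get 10.
- D: Player 2 compares 12, 6, 3, 8 and picks W; Player 1 would get 11.
Maximizing over 7, 1, 10, 11, Player 1 chooses D. Subgame-perfect outcome: (D, W) with payoffs (11, 12).
Under simultaneous play:
Player 1's best replies: W→C; X→C; Y→B; Z→C.
Player 2's best replies: A→Y; B→Z; C→X; D→W.
The unique mutual best reply is (C, X), giving (10, 11).
Player 2 earns 12 sequentially versus 11 at the Nash outcome: better off.

better off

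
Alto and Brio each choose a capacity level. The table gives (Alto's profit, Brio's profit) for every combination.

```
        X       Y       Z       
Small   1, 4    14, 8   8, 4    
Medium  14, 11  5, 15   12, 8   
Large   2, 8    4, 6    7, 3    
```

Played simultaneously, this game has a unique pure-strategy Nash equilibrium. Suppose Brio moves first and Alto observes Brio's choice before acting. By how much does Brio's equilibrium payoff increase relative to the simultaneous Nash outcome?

3

Backward induction with Brio moving first.
- X → Alto plays Medium (best of 1, 14, 2); Brio gets 11.
- Y → Alto plays Small (best of 14, 5, 4); Brio gets 8.
- Z → Alto plays Medium (best of 8, 12, 7); Brio gets 8.
Among 11, 8, 8, the best is 11 at X. Subgame-perfect outcome: (Medium, X) with payoffs (14, 11).
Under simultaneous play:
Alto's best replies: X→Medium; Y→Small; Z→Medium.
Brio's best replies: Small→Y; Medium→Y; Large→X.
Only (Small, Y) has each player best-responding; Nash payoffs (14, 8).
Brio's commitment gain: 11 − 8 = 3.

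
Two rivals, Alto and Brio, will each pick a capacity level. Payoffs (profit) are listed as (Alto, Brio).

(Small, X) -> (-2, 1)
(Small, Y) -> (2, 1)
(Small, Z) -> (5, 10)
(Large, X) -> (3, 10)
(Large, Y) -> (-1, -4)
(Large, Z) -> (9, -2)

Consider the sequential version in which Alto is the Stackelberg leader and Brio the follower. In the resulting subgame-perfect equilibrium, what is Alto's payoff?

5

Backward induction with Alto moving first.
- Small: BR = Z, leader payoff 5.
- Large: BR = X, leader payoff 3.
Among 5, 3, the best is 5 at Small. Subgame-perfect outcome: (Small, Z) with payoffs (5, 10).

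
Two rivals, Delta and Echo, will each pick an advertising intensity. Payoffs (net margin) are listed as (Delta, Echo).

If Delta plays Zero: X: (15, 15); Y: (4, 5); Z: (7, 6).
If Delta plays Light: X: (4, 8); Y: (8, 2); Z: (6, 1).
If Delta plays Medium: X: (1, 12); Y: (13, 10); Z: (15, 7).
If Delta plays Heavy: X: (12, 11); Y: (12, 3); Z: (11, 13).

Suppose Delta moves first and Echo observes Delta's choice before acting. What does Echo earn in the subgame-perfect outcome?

Backward induction with Delta moving first.
- Zero: BR = X, leader payoff 15.
- Light: BR = X, leader payoff 4.
- Medium: BR = X, leader payoff 1.
- Heavy: BR = Z, leader payoff 11.
Among 15, 4, 1, 11, the best is 15 at Zero. Subgame-perfect outcome: (Zero, X) with payoffs (15, 15).

15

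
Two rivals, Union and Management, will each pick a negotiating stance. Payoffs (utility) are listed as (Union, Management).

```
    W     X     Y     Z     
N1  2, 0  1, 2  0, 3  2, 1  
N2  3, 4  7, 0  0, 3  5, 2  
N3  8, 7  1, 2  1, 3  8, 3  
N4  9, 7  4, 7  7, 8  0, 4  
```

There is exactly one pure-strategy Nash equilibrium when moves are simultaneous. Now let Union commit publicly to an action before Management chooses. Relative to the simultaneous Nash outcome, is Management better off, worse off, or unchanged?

Work backward from Management's decision.
- N1: Management compares 0, 2, 3, 1 and picks Y; Union would get 0.
- N2: Management compares 4, 0, 3, 2 and picks W; Union would get 3.
- N3: Management compares 7, 2, 3, 3 and picks W; Union would get 8.
- N4: Management compares 7, 7, 8, 4 and picks Y; Union would get 7.
Union's induced payoffs are 0, 3, 8, 7, so Union commits to N3. Subgame-perfect outcome: (N3, W) with payoffs (8, 7).
Now find the simultaneous Nash equilibrium.
Union's best replies: W→N4; X→N2; Y→N4; Z→N3.
Management's best replies: N1→Y; N2→W; N3→W; N4→Y.
Only (N4, Y) has each player best-responding; Nash payoffs (7, 8).
Management earns 7 sequentially versus 8 at the Nash outcome: worse off.

worse off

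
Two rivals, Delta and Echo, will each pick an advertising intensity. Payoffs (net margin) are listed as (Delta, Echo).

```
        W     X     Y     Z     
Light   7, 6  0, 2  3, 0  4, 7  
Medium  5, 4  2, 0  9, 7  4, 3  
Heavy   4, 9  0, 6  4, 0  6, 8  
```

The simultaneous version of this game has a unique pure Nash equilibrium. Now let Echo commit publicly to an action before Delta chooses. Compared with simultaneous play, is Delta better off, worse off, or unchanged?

worse off

Delta best-responds to each possible Echo move:
- W: Delta compares 7, 5, 4 and picks Light; Echo would get 6.
- X: Delta compares 0, 2, 0 and picks Medium; Echo would get 0.
- Y: Delta compares 3, 9, 4 and picks Medium; Echo would get 7.
- Z: Delta compares 4, 4, 6 and picks Heavy; Echo would get 8.
Maximizing over 6, 0, 7, 8, Echo chooses Z. Subgame-perfect outcome: (Heavy, Z) with payoffs (6, 8).
Now find the simultaneous Nash equilibrium.
Delta's best replies: W→Light; X→Medium; Y→Medium; Z→Heavy.
Echo's best replies: Light→Z; Medium→Y; Heavy→W.
Only (Medium, Y) has each player best-responding; Nash payoffs (9, 7).
Delta earns 6 sequentially versus 9 at the Nash outcome: worse off.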